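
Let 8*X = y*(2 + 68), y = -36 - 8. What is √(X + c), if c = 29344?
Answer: 7*√591 ≈ 170.17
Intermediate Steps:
y = -44
X = -385 (X = (-44*(2 + 68))/8 = (-44*70)/8 = (⅛)*(-3080) = -385)
√(X + c) = √(-385 + 29344) = √28959 = 7*√591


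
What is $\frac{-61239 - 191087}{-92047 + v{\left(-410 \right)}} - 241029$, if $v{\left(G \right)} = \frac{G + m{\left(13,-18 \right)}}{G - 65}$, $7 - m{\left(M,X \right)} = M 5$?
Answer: $- \frac{10538115616003}{43721857} \approx -2.4103 \cdot 10^{5}$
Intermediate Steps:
$m{\left(M,X \right)} = 7 - 5 M$ ($m{\left(M,X \right)} = 7 - M 5 = 7 - 5 M$)
$v{\left(G \right)} = \frac{-58 + G}{-65 + G}$ ($v{\left(G \right)} = \frac{G + \left(7 - 65\right)}{G - 65} = \frac{G + \left(7 - 65\right)}{-65 + G} = \frac{G - 58}{-65 + G} = \frac{-58 + G}{-65 + G}$)
$\frac{-61239 - 191087}{-92047 + v{\left(-410 \right)}} - 241029 = \frac{-61239 - 191087}{-92047 + \frac{-58 - 410}{-65 - 410}} - 241029 = - \frac{252326}{-92047 + \frac{1}{-475} \left(-468\right)} - 241029 = - \frac{252326}{-92047 - - \frac{468}{475}} - 241029 = - \frac{252326}{-92047 + \frac{468}{475}} - 241029 = - \frac{252326}{- \frac{43721857}{475}} - 241029 = \left(-252326\right) \left(- \frac{475}{43721857}\right) - 241029 = \frac{119854850}{43721857} - 241029 = - \frac{10538115616003}{43721857}$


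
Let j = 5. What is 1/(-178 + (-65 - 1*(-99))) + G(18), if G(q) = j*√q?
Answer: -1/144 + 15*√2 ≈ 21.206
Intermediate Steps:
G(q) = 5*√q
1/(-178 + (-65 - 1*(-99))) + G(18) = 1/(-178 + (-65 - 1*(-99))) + 5*√18 = 1/(-178 + (-65 + 99)) + 5*(3*√2) = 1/(-178 + 34) + 15*√2 = 1/(-144) + 15*√2 = -1/144 + 15*√2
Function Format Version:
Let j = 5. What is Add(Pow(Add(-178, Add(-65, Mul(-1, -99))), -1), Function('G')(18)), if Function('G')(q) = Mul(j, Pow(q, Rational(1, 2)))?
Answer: Add(Rational(-1, 144), Mul(15, Pow(2, Rational(1, 2)))) ≈ 21.206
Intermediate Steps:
Function('G')(q) = Mul(5, Pow(q, Rational(1, 2)))
Add(Pow(Add(-178, Add(-65, Mul(-1, -99))), -1), Function('G')(18)) = Add(Pow(Add(-178, Add(-65, Mul(-1, -99))), -1), Mul(5, Pow(18, Rational(1, 2)))) = Add(Pow(Add(-178, Add(-65, 99)), -1), Mul(5, Mul(3, Pow(2, Rational(1, 2))))) = Add(Pow(Add(-178, 34), -1), Mul(15, Pow(2, Rational(1, 2)))) = Add(Pow(-144, -1), Mul(15, Pow(2, Rational(1, 2)))) = Add(Rational(-1, 144), Mul(15, Pow(2, Rational(1, 2))))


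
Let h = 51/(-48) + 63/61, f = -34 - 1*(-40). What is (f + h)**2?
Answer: 33953929/952576 ≈ 35.644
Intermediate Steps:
f = 6 (f = -34 + 40 = 6)
h = -29/976 (h = 51*(-1/48) + 63*(1/61) = -17/16 + 63/61 = -29/976 ≈ -0.029713)
(f + h)**2 = (6 - 29/976)**2 = (5827/976)**2 = 33953929/952576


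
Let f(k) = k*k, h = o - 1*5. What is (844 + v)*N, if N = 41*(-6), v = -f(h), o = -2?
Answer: -195570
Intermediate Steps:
h = -7 (h = -2 - 1*5 = -2 - 5 = -7)
f(k) = k**2
v = -49 (v = -1*(-7)**2 = -1*49 = -49)
N = -246
(844 + v)*N = (844 - 49)*(-246) = 795*(-246) = -195570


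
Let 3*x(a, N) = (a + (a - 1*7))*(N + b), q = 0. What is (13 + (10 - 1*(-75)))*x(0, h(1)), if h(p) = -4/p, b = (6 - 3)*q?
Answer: 2744/3 ≈ 914.67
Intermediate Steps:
b = 0 (b = (6 - 3)*0 = 3*0 = 0)
x(a, N) = N*(-7 + 2*a)/3 (x(a, N) = ((a + (a - 1*7))*(N + 0))/3 = ((a + (a - 7))*N)/3 = ((a + (-7 + a))*N)/3 = ((-7 + 2*a)*N)/3 = (N*(-7 + 2*a))/3 = N*(-7 + 2*a)/3)
(13 + (10 - 1*(-75)))*x(0, h(1)) = (13 + (10 - 1*(-75)))*((-4/1)*(-7 + 2*0)/3) = (13 + (10 + 75))*((-4*1)*(-7 + 0)/3) = (13 + 85)*((⅓)*(-4)*(-7)) = 98*(28/3) = 2744/3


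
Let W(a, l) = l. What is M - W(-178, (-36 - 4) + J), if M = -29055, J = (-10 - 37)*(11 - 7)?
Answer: -28827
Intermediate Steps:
J = -188 (J = -47*4 = -188)
M - W(-178, (-36 - 4) + J) = -29055 - ((-36 - 4) - 188) = -29055 - (-40 - 188) = -29055 - 1*(-228) = -29055 + 228 = -28827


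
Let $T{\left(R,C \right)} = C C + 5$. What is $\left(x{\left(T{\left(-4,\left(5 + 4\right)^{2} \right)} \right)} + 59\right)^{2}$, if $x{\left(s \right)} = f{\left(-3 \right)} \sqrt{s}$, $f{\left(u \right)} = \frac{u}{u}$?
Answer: $10047 + 826 \sqrt{134} \approx 19609.0$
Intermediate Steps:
$f{\left(u \right)} = 1$
$T{\left(R,C \right)} = 5 + C^{2}$ ($T{\left(R,C \right)} = C^{2} + 5 = 5 + C^{2}$)
$x{\left(s \right)} = \sqrt{s}$ ($x{\left(s \right)} = 1 \sqrt{s} = \sqrt{s}$)
$\left(x{\left(T{\left(-4,\left(5 + 4\right)^{2} \right)} \right)} + 59\right)^{2} = \left(\sqrt{5 + \left(\left(5 + 4\right)^{2}\right)^{2}} + 59\right)^{2} = \left(\sqrt{5 + \left(9^{2}\right)^{2}} + 59\right)^{2} = \left(\sqrt{5 + 81^{2}} + 59\right)^{2} = \left(\sqrt{5 + 6561} + 59\right)^{2} = \left(\sqrt{6566} + 59\right)^{2} = \left(7 \sqrt{134} + 59\right)^{2} = \left(59 + 7 \sqrt{134}\right)^{2}$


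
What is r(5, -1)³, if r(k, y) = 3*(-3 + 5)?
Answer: 216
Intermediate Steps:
r(k, y) = 6 (r(k, y) = 3*2 = 6)
r(5, -1)³ = 6³ = 216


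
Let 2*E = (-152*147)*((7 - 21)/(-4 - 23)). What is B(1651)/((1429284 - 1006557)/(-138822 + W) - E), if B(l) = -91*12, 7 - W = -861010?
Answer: -7097732460/37656163063 ≈ -0.18849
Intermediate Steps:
W = 861017 (W = 7 - 1*(-861010) = 7 + 861010 = 861017)
E = -52136/9 (E = ((-152*147)*((7 - 21)/(-4 - 23)))/2 = (-(-312816)/(-27))/2 = (-(-312816)*(-1)/27)/2 = (-22344*14/27)/2 = (½)*(-104272/9) = -52136/9 ≈ -5792.9)
B(l) = -1092
B(1651)/((1429284 - 1006557)/(-138822 + W) - E) = -1092/((1429284 - 1006557)/(-138822 + 861017) - 1*(-52136/9)) = -1092/(422727/722195 + 52136/9) = -1092/37656163063/6499755 = -1092*6499755/37656163063 = -7097732460/37656163063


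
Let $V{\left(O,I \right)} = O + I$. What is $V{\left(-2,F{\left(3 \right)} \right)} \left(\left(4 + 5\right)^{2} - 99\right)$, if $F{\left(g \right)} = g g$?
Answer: $-126$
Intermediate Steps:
$F{\left(g \right)} = g^{2}$
$V{\left(O,I \right)} = I + O$
$V{\left(-2,F{\left(3 \right)} \right)} \left(\left(4 + 5\right)^{2} - 99\right) = \left(3^{2} - 2\right) \left(\left(4 + 5\right)^{2} - 99\right) = \left(9 - 2\right) \left(9^{2} - 99\right) = 7 \left(81 - 99\right) = 7 \left(-18\right) = -126$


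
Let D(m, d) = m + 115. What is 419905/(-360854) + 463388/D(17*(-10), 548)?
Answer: -167238508127/19846970 ≈ -8426.4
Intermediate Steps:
D(m, d) = 115 + m
419905/(-360854) + 463388/D(17*(-10), 548) = 419905/(-360854) + 463388/(115 + 17*(-10)) = 419905*(-1/360854) + 463388/(115 - 170) = -419905/360854 + 463388/(-55) = -419905/360854 + 463388*(-1/55) = -419905/360854 - 463388/55 = -167238508127/19846970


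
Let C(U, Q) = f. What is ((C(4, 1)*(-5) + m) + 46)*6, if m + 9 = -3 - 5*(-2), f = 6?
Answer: 84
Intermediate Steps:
m = -2 (m = -9 + (-3 - 5*(-2)) = -9 + (-3 + 10) = -9 + 7 = -2)
C(U, Q) = 6
((C(4, 1)*(-5) + m) + 46)*6 = ((6*(-5) - 2) + 46)*6 = ((-30 - 2) + 46)*6 = (-32 + 46)*6 = 14*6 = 84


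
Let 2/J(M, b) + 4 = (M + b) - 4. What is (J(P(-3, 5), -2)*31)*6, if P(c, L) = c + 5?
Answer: -93/2 ≈ -46.500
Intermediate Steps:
P(c, L) = 5 + c
J(M, b) = 2/(-8 + M + b) (J(M, b) = 2/(-4 + ((M + b) - 4)) = 2/(-4 + (-4 + M + b)) = 2/(-8 + M + b))
(J(P(-3, 5), -2)*31)*6 = ((2/(-8 + (5 - 3) - 2))*31)*6 = ((2/(-8 + 2 - 2))*31)*6 = ((2/(-8))*31)*6 = ((2*(-1/8))*31)*6 = -1/4*31*6 = -31/4*6 = -93/2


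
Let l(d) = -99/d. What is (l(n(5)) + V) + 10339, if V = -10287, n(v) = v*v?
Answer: 1201/25 ≈ 48.040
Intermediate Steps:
n(v) = v²
(l(n(5)) + V) + 10339 = (-99/(5²) - 10287) + 10339 = (-99/25 - 10287) + 10339 = -257274/25 + 10339 = 1201/25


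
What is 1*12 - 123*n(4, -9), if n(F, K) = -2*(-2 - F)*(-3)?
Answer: 4440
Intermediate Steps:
n(F, K) = -12 - 6*F (n(F, K) = (4 + 2*F)*(-3) = -12 - 6*F)
1*12 - 123*n(4, -9) = 1*12 - 123*(-12 - 6*4) = 12 - 123*(-12 - 24) = 12 - 123*(-36) = 12 + 4428 = 4440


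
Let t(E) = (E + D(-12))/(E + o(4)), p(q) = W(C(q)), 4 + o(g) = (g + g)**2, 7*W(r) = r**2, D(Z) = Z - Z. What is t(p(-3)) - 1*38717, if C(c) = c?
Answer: -5536528/143 ≈ -38717.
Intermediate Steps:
D(Z) = 0
W(r) = r**2/7
o(g) = -4 + 4*g**2 (o(g) = -4 + (g + g)**2 = -4 + (2*g)**2 = -4 + 4*g**2)
p(q) = q**2/7
t(E) = E/(60 + E) (t(E) = (E + 0)/(E + (-4 + 4*4**2)) = E/(E + (-4 + 4*16)) = E/(E + (-4 + 64)) = E/(E + 60) = E/(60 + E))
t(p(-3)) - 1*38717 = ((1/7)*(-3)**2)/(60 + (1/7)*(-3)**2) - 1*38717 = ((1/7)*9)/(60 + (1/7)*9) - 38717 = 9/(7*(60 + 9/7)) - 38717 = 9/(7*(429/7)) - 38717 = (9/7)*(7/429) - 38717 = 3/143 - 38717 = -5536528/143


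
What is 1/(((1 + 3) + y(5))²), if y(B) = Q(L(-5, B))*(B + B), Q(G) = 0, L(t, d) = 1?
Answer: 1/16 ≈ 0.062500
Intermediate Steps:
y(B) = 0 (y(B) = 0*(B + B) = 0*(2*B) = 0)
1/(((1 + 3) + y(5))²) = 1/(((1 + 3) + 0)²) = 1/((4 + 0)²) = 1/(4²) = 1/16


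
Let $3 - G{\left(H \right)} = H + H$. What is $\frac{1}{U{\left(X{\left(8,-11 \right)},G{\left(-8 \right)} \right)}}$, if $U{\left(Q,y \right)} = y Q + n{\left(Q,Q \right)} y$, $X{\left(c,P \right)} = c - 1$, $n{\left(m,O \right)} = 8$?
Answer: $\frac{1}{285} \approx 0.0035088$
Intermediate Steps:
$X{\left(c,P \right)} = -1 + c$
$G{\left(H \right)} = 3 - 2 H$ ($G{\left(H \right)} = 3 - \left(H + H\right) = 3 - 2 H$)
$U{\left(Q,y \right)} = 8 y + Q y$ ($U{\left(Q,y \right)} = y Q + 8 y = Q y + 8 y = 8 y + Q y$)
$\frac{1}{U{\left(X{\left(8,-11 \right)},G{\left(-8 \right)} \right)}} = \frac{1}{\left(3 - -16\right) \left(8 + \left(-1 + 8\right)\right)} = \frac{1}{\left(3 + 16\right) \left(8 + 7\right)} = \frac{1}{19 \cdot 15} = \frac{1}{285}$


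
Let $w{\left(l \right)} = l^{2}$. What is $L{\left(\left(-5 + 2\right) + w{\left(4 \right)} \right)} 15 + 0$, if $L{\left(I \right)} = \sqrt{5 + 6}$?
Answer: $15 \sqrt{11} \approx 49.749$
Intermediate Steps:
$L{\left(I \right)} = \sqrt{11}$
$L{\left(\left(-5 + 2\right) + w{\left(4 \right)} \right)} 15 + 0 = \sqrt{11} \cdot 15 + 0 = 15 \sqrt{11} + 0 = 15 \sqrt{11}$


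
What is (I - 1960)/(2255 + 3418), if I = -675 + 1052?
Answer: -1583/5673 ≈ -0.27904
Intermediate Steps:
I = 377
(I - 1960)/(2255 + 3418) = (377 - 1960)/(2255 + 3418) = -1583/5673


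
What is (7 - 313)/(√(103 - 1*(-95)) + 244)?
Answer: -37332/29669 + 459*√22/29669 ≈ -1.1857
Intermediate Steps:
(7 - 313)/(√(103 - 1*(-95)) + 244) = -306/(√(103 + 95) + 244) = -306/(√198 + 244) = -306/(3*√22 + 244) = -306/(244 + 3*√22)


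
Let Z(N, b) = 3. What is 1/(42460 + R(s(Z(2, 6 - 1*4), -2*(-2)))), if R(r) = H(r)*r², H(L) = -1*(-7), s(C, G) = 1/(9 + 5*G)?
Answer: 841/35708867 ≈ 2.3552e-5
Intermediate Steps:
H(L) = 7
R(r) = 7*r²
1/(42460 + R(s(Z(2, 6 - 1*4), -2*(-2)))) = 1/(42460 + 7*(1/(9 + 5*(-2*(-2))))²) = 1/(42460 + 7*(1/(9 + 5*4))²) = 1/(42460 + 7*(1/(9 + 20))²) = 1/(42460 + 7*(1/29)²) = 1/(42460 + 7*(1/841)) = 1/(42460 + 7/841) = 1/(35708867/841) = 841/35708867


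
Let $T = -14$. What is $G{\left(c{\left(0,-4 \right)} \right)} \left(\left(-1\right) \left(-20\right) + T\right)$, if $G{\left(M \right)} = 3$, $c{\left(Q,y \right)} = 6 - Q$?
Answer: $18$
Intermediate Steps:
$G{\left(c{\left(0,-4 \right)} \right)} \left(\left(-1\right) \left(-20\right) + T\right) = 3 \left(\left(-1\right) \left(-20\right) - 14\right) = 3 \left(20 - 14\right) = 3 \cdot 6 = 18$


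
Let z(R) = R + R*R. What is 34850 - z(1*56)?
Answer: 31658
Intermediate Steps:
z(R) = R + R²
34850 - z(1*56) = 34850 - 1*56*(1 + 1*56) = 34850 - 56*(1 + 56) = 34850 - 56*57 = 34850 - 1*3192 = 34850 - 3192 = 31658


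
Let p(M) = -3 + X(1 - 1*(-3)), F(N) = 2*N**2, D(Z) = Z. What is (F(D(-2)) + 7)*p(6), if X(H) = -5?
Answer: -120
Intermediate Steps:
p(M) = -8 (p(M) = -3 - 5 = -8)
(F(D(-2)) + 7)*p(6) = (2*(-2)**2 + 7)*(-8) = (2*4 + 7)*(-8) = (8 + 7)*(-8) = 15*(-8) = -120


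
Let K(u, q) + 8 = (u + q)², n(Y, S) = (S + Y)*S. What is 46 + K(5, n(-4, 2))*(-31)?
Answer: 263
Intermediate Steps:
n(Y, S) = S*(S + Y)
K(u, q) = -8 + (q + u)² (K(u, q) = -8 + (u + q)² = -8 + (q + u)²)
46 + K(5, n(-4, 2))*(-31) = 46 + (-8 + (2*(2 - 4) + 5)²)*(-31) = 46 + (-8 + (2*(-2) + 5)²)*(-31) = 46 + (-8 + (-4 + 5)²)*(-31) = 46 + (-8 + 1²)*(-31) = 46 + (-8 + 1)*(-31) = 46 - 7*(-31) = 46 + 217 = 263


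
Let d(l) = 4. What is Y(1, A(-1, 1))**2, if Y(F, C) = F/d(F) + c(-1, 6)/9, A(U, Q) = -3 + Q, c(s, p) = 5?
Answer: 841/1296 ≈ 0.64892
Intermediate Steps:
Y(F, C) = 5/9 + F/4 (Y(F, C) = F/4 + 5/9 = 5/9 + F/4)
Y(1, A(-1, 1))**2 = (5/9 + (1/4)*1)**2 = (5/9 + 1/4)**2 = (29/36)**2 = 841/1296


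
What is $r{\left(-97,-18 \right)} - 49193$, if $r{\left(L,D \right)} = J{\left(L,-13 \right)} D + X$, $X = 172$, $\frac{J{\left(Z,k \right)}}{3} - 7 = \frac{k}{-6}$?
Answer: $-49516$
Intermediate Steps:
$J{\left(Z,k \right)} = 21 - \frac{k}{2}$ ($J{\left(Z,k \right)} = 21 + 3 \frac{k}{-6} = 21 + 3 k \left(- \frac{1}{6}\right) = 21 + 3 \left(- \frac{k}{6}\right) = 21 - \frac{k}{2}$)
$r{\left(L,D \right)} = 172 + \frac{55 D}{2}$ ($r{\left(L,D \right)} = \left(21 - - \frac{13}{2}\right) D + 172 = \left(21 + \frac{13}{2}\right) D + 172 = \frac{55 D}{2} + 172 = 172 + \frac{55 D}{2}$)
$r{\left(-97,-18 \right)} - 49193 = \left(172 + \frac{55}{2} \left(-18\right)\right) - 49193 = \left(172 - 495\right) - 49193 = -323 - 49193 = -49516$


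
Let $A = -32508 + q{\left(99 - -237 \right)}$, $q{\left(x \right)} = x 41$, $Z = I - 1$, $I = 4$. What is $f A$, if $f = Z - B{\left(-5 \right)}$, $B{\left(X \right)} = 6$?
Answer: $56196$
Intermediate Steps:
$Z = 3$ ($Z = 4 - 1 = 3$)
$q{\left(x \right)} = 41 x$
$f = -3$ ($f = 3 - 6 = -3$)
$A = -18732$ ($A = -32508 + 41 \left(99 - -237\right) = -32508 + 41 \left(99 + 237\right) = -32508 + 41 \cdot 336 = -32508 + 13776 = -18732$)
$f A = \left(-3\right) \left(-18732\right) = 56196$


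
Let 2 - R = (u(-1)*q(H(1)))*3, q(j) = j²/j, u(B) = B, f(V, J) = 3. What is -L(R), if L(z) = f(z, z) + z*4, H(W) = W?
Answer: -23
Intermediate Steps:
q(j) = j
R = 5 (R = 2 - (-1*1)*3 = 2 - (-1)*3 = 2 - 1*(-3) = 2 + 3 = 5)
L(z) = 3 + 4*z (L(z) = 3 + z*4 = 3 + 4*z)
-L(R) = -(3 + 4*5) = -(3 + 20) = -1*23 = -23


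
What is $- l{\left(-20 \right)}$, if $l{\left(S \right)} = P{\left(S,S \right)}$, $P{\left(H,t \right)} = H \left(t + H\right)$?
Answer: $-800$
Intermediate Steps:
$P{\left(H,t \right)} = H \left(H + t\right)$
$l{\left(S \right)} = 2 S^{2}$ ($l{\left(S \right)} = S \left(S + S\right) = S 2 S = 2 S^{2}$)
$- l{\left(-20 \right)} = - 2 \left(-20\right)^{2} = - 2 \cdot 400 = \left(-1\right) 800 = -800$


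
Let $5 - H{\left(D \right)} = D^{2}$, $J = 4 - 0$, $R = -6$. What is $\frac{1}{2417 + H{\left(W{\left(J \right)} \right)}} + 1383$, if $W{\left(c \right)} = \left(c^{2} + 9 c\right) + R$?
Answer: $\frac{423199}{306} \approx 1383.0$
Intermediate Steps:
$J = 4$ ($J = 4 + 0 = 4$)
$W{\left(c \right)} = -6 + c^{2} + 9 c$ ($W{\left(c \right)} = \left(c^{2} + 9 c\right) - 6 = -6 + c^{2} + 9 c$)
$H{\left(D \right)} = 5 - D^{2}$
$\frac{1}{2417 + H{\left(W{\left(J \right)} \right)}} + 1383 = \frac{1}{2417 + \left(5 - \left(-6 + 4^{2} + 9 \cdot 4\right)^{2}\right)} + 1383 = \frac{1}{2417 + \left(5 - \left(-6 + 16 + 36\right)^{2}\right)} + 1383 = \frac{1}{2417 + \left(5 - 46^{2}\right)} + 1383 = \frac{1}{2417 + \left(5 - 2116\right)} + 1383 = \frac{1}{2417 - 2111} + 1383 = \frac{1}{306} + 1383 = \frac{423199}{306}$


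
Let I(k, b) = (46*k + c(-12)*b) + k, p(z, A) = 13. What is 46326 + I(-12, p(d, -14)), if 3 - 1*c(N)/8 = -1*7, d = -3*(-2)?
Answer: 46802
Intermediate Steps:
d = 6
c(N) = 80 (c(N) = 24 - (-8)*7 = 24 - 8*(-7) = 24 + 56 = 80)
I(k, b) = 47*k + 80*b (I(k, b) = (46*k + 80*b) + k = 47*k + 80*b)
46326 + I(-12, p(d, -14)) = 46326 + (47*(-12) + 80*13) = 46326 + (-564 + 1040) = 46326 + 476 = 46802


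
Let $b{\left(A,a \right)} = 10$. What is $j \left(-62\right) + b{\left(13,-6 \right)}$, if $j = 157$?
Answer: $-9724$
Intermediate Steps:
$j \left(-62\right) + b{\left(13,-6 \right)} = 157 \left(-62\right) + 10 = -9734 + 10 = -9724$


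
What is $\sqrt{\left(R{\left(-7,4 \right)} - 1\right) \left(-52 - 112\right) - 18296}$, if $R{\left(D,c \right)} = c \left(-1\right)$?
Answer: $2 i \sqrt{4369} \approx 132.2 i$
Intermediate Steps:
$R{\left(D,c \right)} = - c$
$\sqrt{\left(R{\left(-7,4 \right)} - 1\right) \left(-52 - 112\right) - 18296} = \sqrt{\left(\left(-1\right) 4 - 1\right) \left(-52 - 112\right) - 18296} = \sqrt{\left(-4 - 1\right) \left(-164\right) - 18296} = \sqrt{\left(-5\right) \left(-164\right) - 18296} = \sqrt{820 - 18296} = \sqrt{-17476} = 2 i \sqrt{4369}$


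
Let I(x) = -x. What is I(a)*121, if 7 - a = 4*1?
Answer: -363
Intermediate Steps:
a = 3 (a = 7 - 4 = 3)
I(a)*121 = -1*3*121 = -3*121 = -363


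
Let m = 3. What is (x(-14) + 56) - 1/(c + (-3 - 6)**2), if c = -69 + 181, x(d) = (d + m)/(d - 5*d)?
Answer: 603069/10808 ≈ 55.798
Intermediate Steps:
x(d) = -(3 + d)/(4*d) (x(d) = (d + 3)/(d - 5*d) = (3 + d)/((-4*d)) = (3 + d)*(-1/(4*d)) = -(3 + d)/(4*d))
c = 112
(x(-14) + 56) - 1/(c + (-3 - 6)**2) = ((1/4)*(-3 - 1*(-14))/(-14) + 56) - 1/(112 + (-3 - 6)**2) = ((1/4)*(-1/14)*(-3 + 14) + 56) - 1/(112 + (-9)**2) = ((1/4)*(-1/14)*11 + 56) - 1/(112 + 81) = (-11/56 + 56) - 1/193 = 3125/56 - 1*1/193 = 3125/56 - 1/193 = 603069/10808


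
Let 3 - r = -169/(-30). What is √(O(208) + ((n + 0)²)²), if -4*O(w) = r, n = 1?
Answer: √5970/60 ≈ 1.2878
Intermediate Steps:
r = -79/30 (r = 3 - (-169)/(-30) = 3 - (-169)*(-1)/30 = 3 - 1*169/30 = 3 - 169/30 = -79/30 ≈ -2.6333)
O(w) = 79/120 (O(w) = -¼*(-79/30) = 79/120)
√(O(208) + ((n + 0)²)²) = √(79/120 + ((1 + 0)²)²) = √(79/120 + (1²)²) = √(79/120 + 1²) = √(79/120 + 1) = √(199/120) = √5970/60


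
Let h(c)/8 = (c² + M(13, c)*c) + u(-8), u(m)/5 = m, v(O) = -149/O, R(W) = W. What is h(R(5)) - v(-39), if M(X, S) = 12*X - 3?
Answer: 233851/39 ≈ 5996.2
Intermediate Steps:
M(X, S) = -3 + 12*X
u(m) = 5*m
h(c) = -320 + 8*c² + 1224*c (h(c) = 8*((c² + (-3 + 12*13)*c) + 5*(-8)) = 8*((c² + (-3 + 156)*c) - 40) = 8*((c² + 153*c) - 40) = 8*(-40 + c² + 153*c) = -320 + 8*c² + 1224*c)
h(R(5)) - v(-39) = (-320 + 8*5² + 1224*5) - (-149)/(-39) = (-320 + 8*25 + 6120) - (-149)*(-1)/39 = (-320 + 200 + 6120) - 1*149/39 = 6000 - 149/39 = 233851/39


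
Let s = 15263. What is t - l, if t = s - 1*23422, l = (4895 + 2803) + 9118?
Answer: -24975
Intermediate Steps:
l = 16816 (l = 7698 + 9118 = 16816)
t = -8159 (t = 15263 - 1*23422 = 15263 - 23422 = -8159)
t - l = -8159 - 1*16816 = -8159 - 16816 = -24975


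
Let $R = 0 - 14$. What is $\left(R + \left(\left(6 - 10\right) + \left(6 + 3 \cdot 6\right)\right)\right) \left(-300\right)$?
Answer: $-1800$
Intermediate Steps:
$R = -14$ ($R = 0 - 14 = -14$)
$\left(R + \left(\left(6 - 10\right) + \left(6 + 3 \cdot 6\right)\right)\right) \left(-300\right) = \left(-14 + \left(\left(6 - 10\right) + \left(6 + 3 \cdot 6\right)\right)\right) \left(-300\right) = \left(-14 + \left(-4 + \left(6 + 18\right)\right)\right) \left(-300\right) = \left(-14 + \left(-4 + 24\right)\right) \left(-300\right) = \left(-14 + 20\right) \left(-300\right) = 6 \left(-300\right) = -1800$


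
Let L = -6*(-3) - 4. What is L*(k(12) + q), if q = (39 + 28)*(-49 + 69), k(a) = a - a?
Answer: 18760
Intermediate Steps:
k(a) = 0
q = 1340 (q = 67*20 = 1340)
L = 14 (L = 18 - 4 = 14)
L*(k(12) + q) = 14*(0 + 1340) = 14*1340 = 18760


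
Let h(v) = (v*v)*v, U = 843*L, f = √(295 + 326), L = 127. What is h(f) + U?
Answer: 107061 + 1863*√69 ≈ 1.2254e+5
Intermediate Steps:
f = 3*√69 (f = √621 = 3*√69 ≈ 24.920)
U = 107061 (U = 843*127 = 107061)
h(v) = v³ (h(v) = v²*v = v³)
h(f) + U = (3*√69)³ + 107061 = 1863*√69 + 107061 = 107061 + 1863*√69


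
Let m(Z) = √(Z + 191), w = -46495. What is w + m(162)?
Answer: -46495 + √353 ≈ -46476.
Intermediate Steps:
m(Z) = √(191 + Z)
w + m(162) = -46495 + √(191 + 162) = -46495 + √353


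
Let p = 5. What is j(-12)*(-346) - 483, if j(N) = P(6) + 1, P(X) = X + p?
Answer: -4635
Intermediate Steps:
P(X) = 5 + X (P(X) = X + 5 = 5 + X)
j(N) = 12 (j(N) = (5 + 6) + 1 = 11 + 1 = 12)
j(-12)*(-346) - 483 = 12*(-346) - 483 = -4152 - 483 = -4635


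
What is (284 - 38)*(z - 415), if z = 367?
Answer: -11808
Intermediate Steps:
(284 - 38)*(z - 415) = (284 - 38)*(367 - 415) = 246*(-48) = -11808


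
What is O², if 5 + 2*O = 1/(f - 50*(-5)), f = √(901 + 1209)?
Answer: 9102289211/1458780840 + 3017*√2110/72939042 ≈ 6.2416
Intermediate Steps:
f = √2110 ≈ 45.935
O = -5/2 + 1/(2*(250 + √2110)) (O = -5/2 + 1/(2*(√2110 - 50*(-5))) = -5/2 + 1/(2*(√2110 + 250)) = -5/2 + 1/(2*(250 + √2110)) ≈ -2.4983)
O² = (-15085/6039 - √2110/120780)²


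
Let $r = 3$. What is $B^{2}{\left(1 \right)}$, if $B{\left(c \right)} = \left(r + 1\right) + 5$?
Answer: $81$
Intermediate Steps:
$B{\left(c \right)} = 9$ ($B{\left(c \right)} = \left(3 + 1\right) + 5 = 4 + 5 = 9$)
$B^{2}{\left(1 \right)} = 9^{2} = 81$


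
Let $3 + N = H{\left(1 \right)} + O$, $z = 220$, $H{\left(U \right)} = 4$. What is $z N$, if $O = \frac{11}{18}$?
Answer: $\frac{3190}{9} \approx 354.44$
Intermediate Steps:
$O = \frac{11}{18}$ ($O = 11 \cdot \frac{1}{18} = \frac{11}{18} \approx 0.61111$)
$N = \frac{29}{18}$ ($N = -3 + \left(4 + \frac{11}{18}\right) = -3 + \frac{83}{18} = \frac{29}{18} \approx 1.6111$)
$z N = 220 \cdot \frac{29}{18} = \frac{3190}{9}$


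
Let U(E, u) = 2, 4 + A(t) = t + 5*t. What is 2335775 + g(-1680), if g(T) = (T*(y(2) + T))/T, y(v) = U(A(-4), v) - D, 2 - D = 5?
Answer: 2334100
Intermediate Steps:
A(t) = -4 + 6*t (A(t) = -4 + (t + 5*t) = -4 + 6*t)
D = -3 (D = 2 - 1*5 = 2 - 5 = -3)
y(v) = 5 (y(v) = 2 - 1*(-3) = 2 + 3 = 5)
g(T) = 5 + T (g(T) = (T*(5 + T))/T = 5 + T)
2335775 + g(-1680) = 2335775 + (5 - 1680) = 2335775 - 1675 = 2334100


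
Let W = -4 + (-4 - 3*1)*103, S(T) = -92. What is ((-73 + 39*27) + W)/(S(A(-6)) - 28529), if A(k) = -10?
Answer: -255/28621 ≈ -0.0089095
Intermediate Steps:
W = -725 (W = -4 + (-4 - 3)*103 = -4 - 7*103 = -4 - 721 = -725)
((-73 + 39*27) + W)/(S(A(-6)) - 28529) = ((-73 + 39*27) - 725)/(-92 - 28529) = ((-73 + 1053) - 725)/(-28621) = (980 - 725)*(-1/28621) = 255*(-1/28621) = -255/28621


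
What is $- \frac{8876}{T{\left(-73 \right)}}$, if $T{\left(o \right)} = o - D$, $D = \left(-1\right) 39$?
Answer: $\frac{4438}{17} \approx 261.06$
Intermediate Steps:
$D = -39$
$T{\left(o \right)} = 39 + o$ ($T{\left(o \right)} = o - -39 = o + 39 = 39 + o$)
$- \frac{8876}{T{\left(-73 \right)}} = - \frac{8876}{39 - 73} = - \frac{8876}{-34} = \left(-8876\right) \left(- \frac{1}{34}\right) = \frac{4438}{17}$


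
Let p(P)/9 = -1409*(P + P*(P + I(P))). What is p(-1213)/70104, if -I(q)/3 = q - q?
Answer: -1553587353/5842 ≈ -2.6593e+5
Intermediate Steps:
I(q) = 0 (I(q) = -3*(q - q) = -3*0 = 0)
p(P) = -12681*P - 12681*P² (p(P) = 9*(-1409*(P + P*(P + 0))) = 9*(-1409*(P + P*P)) = 9*(-1409*(P + P²)) = 9*(-1409*P - 1409*P²) = -12681*P - 12681*P²)
p(-1213)/70104 = -12681*(-1213)*(1 - 1213)/70104 = -12681*(-1213)*(-1212)*(1/70104) = -18643048236*1/70104 = -1553587353/5842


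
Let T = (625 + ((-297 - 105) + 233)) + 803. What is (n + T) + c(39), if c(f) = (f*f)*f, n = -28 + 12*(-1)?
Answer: 60538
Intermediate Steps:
n = -40 (n = -28 - 12 = -40)
c(f) = f³ (c(f) = f²*f = f³)
T = 1259 (T = (625 + (-402 + 233)) + 803 = (625 - 169) + 803 = 456 + 803 = 1259)
(n + T) + c(39) = (-40 + 1259) + 39³ = 1219 + 59319 = 60538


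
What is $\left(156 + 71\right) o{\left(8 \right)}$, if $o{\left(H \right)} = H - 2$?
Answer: $1362$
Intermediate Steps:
$o{\left(H \right)} = -2 + H$
$\left(156 + 71\right) o{\left(8 \right)} = \left(156 + 71\right) \left(-2 + 8\right) = 227 \cdot 6 = 1362$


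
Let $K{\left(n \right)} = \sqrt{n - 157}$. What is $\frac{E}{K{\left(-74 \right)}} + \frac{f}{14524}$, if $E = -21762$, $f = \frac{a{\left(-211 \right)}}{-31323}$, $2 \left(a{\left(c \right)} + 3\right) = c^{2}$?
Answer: $- \frac{44515}{909870504} + \frac{7254 i \sqrt{231}}{77} \approx -4.8925 \cdot 10^{-5} + 1431.8 i$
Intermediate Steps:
$a{\left(c \right)} = -3 + \frac{c^{2}}{2}$
$f = - \frac{44515}{62646}$ ($f = \frac{-3 + \frac{\left(-211\right)^{2}}{2}}{-31323} = \left(-3 + \frac{1}{2} \cdot 44521\right) \left(- \frac{1}{31323}\right) = \left(-3 + \frac{44521}{2}\right) \left(- \frac{1}{31323}\right) = \frac{44515}{2} \left(- \frac{1}{31323}\right) = - \frac{44515}{62646} \approx -0.71058$)
$K{\left(n \right)} = \sqrt{-157 + n}$
$\frac{E}{K{\left(-74 \right)}} + \frac{f}{14524} = - \frac{21762}{\sqrt{-157 - 74}} - \frac{44515}{62646 \cdot 14524} = - \frac{21762}{\sqrt{-231}} - \frac{44515}{909870504} = - \frac{21762}{i \sqrt{231}} - \frac{44515}{909870504} = - 21762 \left(- \frac{i \sqrt{231}}{231}\right) - \frac{44515}{909870504} = \frac{7254 i \sqrt{231}}{77} - \frac{44515}{909870504} = - \frac{44515}{909870504} + \frac{7254 i \sqrt{231}}{77}$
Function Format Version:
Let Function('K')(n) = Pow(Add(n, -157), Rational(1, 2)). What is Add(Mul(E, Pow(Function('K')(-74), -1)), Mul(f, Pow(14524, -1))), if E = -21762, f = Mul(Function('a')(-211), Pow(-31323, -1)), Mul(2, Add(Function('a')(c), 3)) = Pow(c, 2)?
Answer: Add(Rational(-44515, 909870504), Mul(Rational(7254, 77), I, Pow(231, Rational(1, 2)))) ≈ Add(-4.8925e-5, Mul(1431.8, I))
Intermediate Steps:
Function('a')(c) = Add(-3, Mul(Rational(1, 2), Pow(c, 2)))
f = Rational(-44515, 62646) (f = Mul(Add(-3, Mul(Rational(1, 2), Pow(-211, 2))), Pow(-31323, -1)) = Mul(Add(-3, Mul(Rational(1, 2), 44521)), Rational(-1, 31323)) = Mul(Add(-3, Rational(44521, 2)), Rational(-1, 31323)) = Mul(Rational(44515, 2), Rational(-1, 31323)) = Rational(-44515, 62646) ≈ -0.71058)
Function('K')(n) = Pow(Add(-157, n), Rational(1, 2))
Add(Mul(E, Pow(Function('K')(-74), -1)), Mul(f, Pow(14524, -1))) = Add(Mul(-21762, Pow(Pow(Add(-157, -74), Rational(1, 2)), -1)), Mul(Rational(-44515, 62646), Pow(14524, -1))) = Add(Mul(-21762, Pow(Pow(-231, Rational(1, 2)), -1)), Mul(Rational(-44515, 62646), Rational(1, 14524))) = Add(Mul(-21762, Pow(Mul(I, Pow(231, Rational(1, 2))), -1)), Rational(-44515, 909870504)) = Add(Mul(-21762, Mul(Rational(-1, 231), I, Pow(231, Rational(1, 2)))), Rational(-44515, 909870504)) = Add(Mul(Rational(7254, 77), I, Pow(231, Rational(1, 2))), Rational(-44515, 909870504)) = Add(Rational(-44515, 909870504), Mul(Rational(7254, 77), I, Pow(231, Rational(1, 2))))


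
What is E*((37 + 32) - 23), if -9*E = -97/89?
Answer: 4462/801 ≈ 5.5705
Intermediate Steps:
E = 97/801 (E = -(-97)/(9*89) = -1/9*(-97/89) = 97/801 ≈ 0.12110)
E*((37 + 32) - 23) = 97*((37 + 32) - 23)/801 = 97*(69 - 23)/801 = (97/801)*46 = 4462/801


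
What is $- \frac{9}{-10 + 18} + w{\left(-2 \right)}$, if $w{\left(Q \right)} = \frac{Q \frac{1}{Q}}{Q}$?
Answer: $- \frac{13}{8} \approx -1.625$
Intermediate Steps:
$w{\left(Q \right)} = \frac{1}{Q}$ ($w{\left(Q \right)} = 1 \frac{1}{Q} = \frac{1}{Q}$)
$- \frac{9}{-10 + 18} + w{\left(-2 \right)} = - \frac{9}{-10 + 18} + \frac{1}{-2} = - \frac{9}{8} - \frac{1}{2} = - \frac{13}{8}$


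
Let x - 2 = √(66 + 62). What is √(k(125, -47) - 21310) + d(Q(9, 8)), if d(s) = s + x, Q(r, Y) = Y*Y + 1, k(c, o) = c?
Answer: 67 + 8*√2 + I*√21185 ≈ 78.314 + 145.55*I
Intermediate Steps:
x = 2 + 8*√2 (x = 2 + √(66 + 62) = 2 + √128 = 2 + 8*√2 ≈ 13.314)
Q(r, Y) = 1 + Y² (Q(r, Y) = Y² + 1 = 1 + Y²)
d(s) = 2 + s + 8*√2 (d(s) = s + (2 + 8*√2) = 2 + s + 8*√2)
√(k(125, -47) - 21310) + d(Q(9, 8)) = √(125 - 21310) + (2 + (1 + 8²) + 8*√2) = √(-21185) + (2 + (1 + 64) + 8*√2) = I*√21185 + (2 + 65 + 8*√2) = I*√21185 + (67 + 8*√2) = 67 + 8*√2 + I*√21185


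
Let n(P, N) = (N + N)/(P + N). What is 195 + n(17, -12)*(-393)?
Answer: 10407/5 ≈ 2081.4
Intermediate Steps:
n(P, N) = 2*N/(N + P) (n(P, N) = (2*N)/(N + P) = 2*N/(N + P))
195 + n(17, -12)*(-393) = 195 + (2*(-12)/(-12 + 17))*(-393) = 195 + (2*(-12)/5)*(-393) = 195 + (2*(-12)*(⅕))*(-393) = 195 - 24/5*(-393) = 195 + 9432/5 = 10407/5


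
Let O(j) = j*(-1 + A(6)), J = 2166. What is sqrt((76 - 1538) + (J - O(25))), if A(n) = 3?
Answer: sqrt(654) ≈ 25.573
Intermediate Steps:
O(j) = 2*j (O(j) = j*(-1 + 3) = j*2 = 2*j)
sqrt((76 - 1538) + (J - O(25))) = sqrt((76 - 1538) + (2166 - 2*25)) = sqrt(-1462 + (2166 - 1*50)) = sqrt(-1462 + (2166 - 50)) = sqrt(-1462 + 2116) = sqrt(654)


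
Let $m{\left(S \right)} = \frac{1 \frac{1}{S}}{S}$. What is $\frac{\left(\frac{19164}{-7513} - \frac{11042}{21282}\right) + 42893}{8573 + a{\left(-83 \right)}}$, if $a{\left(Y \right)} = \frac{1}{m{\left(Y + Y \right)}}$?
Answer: $\frac{3428871211472}{2888363000457} \approx 1.1871$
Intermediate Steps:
$m{\left(S \right)} = \frac{1}{S^{2}}$ ($m{\left(S \right)} = \frac{1}{S S} = \frac{1}{S^{2}}$)
$a{\left(Y \right)} = 4 Y^{2}$ ($a{\left(Y \right)} = \frac{1}{\frac{1}{\left(Y + Y\right)^{2}}} = \frac{1}{\frac{1}{4 Y^{2}}} = \frac{1}{\frac{1}{4} \frac{1}{Y^{2}}} = 4 Y^{2}$)
$\frac{\left(\frac{19164}{-7513} - \frac{11042}{21282}\right) + 42893}{8573 + a{\left(-83 \right)}} = \frac{\left(\frac{19164}{-7513} - \frac{11042}{21282}\right) + 42893}{8573 + 4 \left(-83\right)^{2}} = \frac{\left(19164 \left(- \frac{1}{7513}\right) - \frac{5521}{10641}\right) + 42893}{8573 + 4 \cdot 6889} = \frac{\left(- \frac{19164}{7513} - \frac{5521}{10641}\right) + 42893}{8573 + 27556} = \frac{- \frac{245403397}{79945833} + 42893}{36129} = \frac{3428871211472}{79945833} \cdot \frac{1}{36129} = \frac{3428871211472}{2888363000457}$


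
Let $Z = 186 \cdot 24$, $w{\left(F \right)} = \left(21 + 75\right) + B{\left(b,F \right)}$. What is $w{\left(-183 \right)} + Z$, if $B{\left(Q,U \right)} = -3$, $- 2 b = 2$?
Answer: $4557$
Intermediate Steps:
$b = -1$ ($b = \left(- \frac{1}{2}\right) 2 = -1$)
$w{\left(F \right)} = 93$ ($w{\left(F \right)} = \left(21 + 75\right) - 3 = 96 - 3 = 93$)
$Z = 4464$
$w{\left(-183 \right)} + Z = 93 + 4464 = 4557$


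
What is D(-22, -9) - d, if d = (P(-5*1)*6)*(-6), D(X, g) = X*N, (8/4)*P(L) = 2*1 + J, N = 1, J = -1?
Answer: -4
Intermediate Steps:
P(L) = ½ (P(L) = (2*1 - 1)/2 = (2 - 1)/2 = (½)*1 = ½)
D(X, g) = X (D(X, g) = X*1 = X)
d = -18 (d = ((½)*6)*(-6) = 3*(-6) = -18)
D(-22, -9) - d = -22 - 1*(-18) = -22 + 18 = -4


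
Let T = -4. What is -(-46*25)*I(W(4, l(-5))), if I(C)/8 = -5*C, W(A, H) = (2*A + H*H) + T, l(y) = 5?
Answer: -1334000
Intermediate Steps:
W(A, H) = -4 + H**2 + 2*A (W(A, H) = (2*A + H*H) - 4 = (2*A + H**2) - 4 = (H**2 + 2*A) - 4 = -4 + H**2 + 2*A)
I(C) = -40*C (I(C) = 8*(-5*C) = -40*C)
-(-46*25)*I(W(4, l(-5))) = -(-46*25)*(-40*(-4 + 5**2 + 2*4)) = -(-1150)*(-40*(-4 + 25 + 8)) = -(-1150)*(-40*29) = -(-1150)*(-1160) = -1*1334000 = -1334000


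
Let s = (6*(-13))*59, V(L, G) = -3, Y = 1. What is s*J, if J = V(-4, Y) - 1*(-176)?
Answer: -796146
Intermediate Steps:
J = 173 (J = -3 - 1*(-176) = -3 + 176 = 173)
s = -4602 (s = -78*59 = -4602)
s*J = -4602*173 = -796146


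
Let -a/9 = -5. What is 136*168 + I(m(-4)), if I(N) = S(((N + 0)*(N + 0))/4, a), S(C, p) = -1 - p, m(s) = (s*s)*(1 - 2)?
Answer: 22802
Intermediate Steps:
a = 45 (a = -9*(-5) = 45)
m(s) = -s² (m(s) = s²*(-1) = -s²)
I(N) = -46 (I(N) = -1 - 1*45 = -1 - 45 = -46)
136*168 + I(m(-4)) = 136*168 - 46 = 22848 - 46 = 22802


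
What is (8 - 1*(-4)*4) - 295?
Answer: -271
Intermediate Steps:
(8 - 1*(-4)*4) - 295 = (8 + 4*4) - 295 = (8 + 16) - 295 = 24 - 295 = -271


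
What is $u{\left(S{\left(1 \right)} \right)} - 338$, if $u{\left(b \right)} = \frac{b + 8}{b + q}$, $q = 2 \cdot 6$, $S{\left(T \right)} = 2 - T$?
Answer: $- \frac{4385}{13} \approx -337.31$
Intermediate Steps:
$q = 12$
$u{\left(b \right)} = \frac{8 + b}{12 + b}$ ($u{\left(b \right)} = \frac{b + 8}{b + 12} = \frac{8 + b}{12 + b}$)
$u{\left(S{\left(1 \right)} \right)} - 338 = \frac{8 + \left(2 - 1\right)}{12 + \left(2 - 1\right)} - 338 = \frac{8 + 1}{12 + 1} - 338 = \frac{1}{13} \cdot 9 - 338 = \frac{9}{13} - 338 = - \frac{4385}{13}$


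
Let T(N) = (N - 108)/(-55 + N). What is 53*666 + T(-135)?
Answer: 6706863/190 ≈ 35299.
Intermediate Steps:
T(N) = (-108 + N)/(-55 + N)
53*666 + T(-135) = 53*666 + (-108 - 135)/(-55 - 135) = 35298 - 243/(-190) = 35298 - 1/190*(-243) = 35298 + 243/190 = 6706863/190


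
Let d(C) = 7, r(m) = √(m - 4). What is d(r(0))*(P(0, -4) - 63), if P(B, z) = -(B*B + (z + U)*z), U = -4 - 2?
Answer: -721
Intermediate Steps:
r(m) = √(-4 + m)
U = -6
P(B, z) = -B² - z*(-6 + z) (P(B, z) = -(B*B + (z - 6)*z) = -(B² + (-6 + z)*z) = -(B² + z*(-6 + z)) = -B² - z*(-6 + z))
d(r(0))*(P(0, -4) - 63) = 7*((-1*0² - 1*(-4)² + 6*(-4)) - 63) = 7*((-1*0 - 1*16 - 24) - 63) = 7*((0 - 16 - 24) - 63) = 7*(-40 - 63) = 7*(-103) = -721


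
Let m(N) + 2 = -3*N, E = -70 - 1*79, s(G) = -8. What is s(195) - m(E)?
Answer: -453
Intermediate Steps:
E = -149 (E = -70 - 79 = -149)
m(N) = -2 - 3*N
s(195) - m(E) = -8 - (-2 - 3*(-149)) = -8 - (-2 + 447) = -8 - 1*445 = -8 - 445 = -453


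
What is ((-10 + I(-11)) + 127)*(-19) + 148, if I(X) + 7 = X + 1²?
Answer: -1752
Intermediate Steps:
I(X) = -6 + X (I(X) = -7 + (X + 1²) = -7 + (X + 1) = -7 + (1 + X) = -6 + X)
((-10 + I(-11)) + 127)*(-19) + 148 = ((-10 + (-6 - 11)) + 127)*(-19) + 148 = ((-10 - 17) + 127)*(-19) + 148 = (-27 + 127)*(-19) + 148 = 100*(-19) + 148 = -1900 + 148 = -1752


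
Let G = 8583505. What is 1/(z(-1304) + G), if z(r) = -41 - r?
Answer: 1/8584768 ≈ 1.1649e-7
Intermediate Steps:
1/(z(-1304) + G) = 1/((-41 - 1*(-1304)) + 8583505) = 1/((-41 + 1304) + 8583505) = 1/(1263 + 8583505) = 1/8584768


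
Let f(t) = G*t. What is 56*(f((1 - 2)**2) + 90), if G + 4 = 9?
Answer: 5320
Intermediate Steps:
G = 5 (G = -4 + 9 = 5)
f(t) = 5*t
56*(f((1 - 2)**2) + 90) = 56*(5*(1 - 2)**2 + 90) = 56*(5*(-1)**2 + 90) = 56*(5*1 + 90) = 56*(5 + 90) = 56*95 = 5320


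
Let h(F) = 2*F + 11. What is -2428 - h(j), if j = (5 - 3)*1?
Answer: -2443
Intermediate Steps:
j = 2 (j = 2*1 = 2)
h(F) = 11 + 2*F
-2428 - h(j) = -2428 - (11 + 2*2) = -2428 - (11 + 4) = -2428 - 1*15 = -2428 - 15 = -2443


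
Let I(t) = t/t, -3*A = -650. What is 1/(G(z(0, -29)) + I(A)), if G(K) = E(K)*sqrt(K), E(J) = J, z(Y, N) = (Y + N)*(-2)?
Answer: -1/195111 + 58*sqrt(58)/195111 ≈ 0.0022588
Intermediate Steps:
z(Y, N) = -2*N - 2*Y (z(Y, N) = (N + Y)*(-2) = -2*N - 2*Y)
A = 650/3 (A = -1/3*(-650) = 650/3 ≈ 216.67)
G(K) = K**(3/2) (G(K) = K*sqrt(K) = K**(3/2))
I(t) = 1
1/(G(z(0, -29)) + I(A)) = 1/((-2*(-29) - 2*0)**(3/2) + 1) = 1/((58 + 0)**(3/2) + 1) = 1/(58**(3/2) + 1) = 1/(58*sqrt(58) + 1) = 1/(1 + 58*sqrt(58))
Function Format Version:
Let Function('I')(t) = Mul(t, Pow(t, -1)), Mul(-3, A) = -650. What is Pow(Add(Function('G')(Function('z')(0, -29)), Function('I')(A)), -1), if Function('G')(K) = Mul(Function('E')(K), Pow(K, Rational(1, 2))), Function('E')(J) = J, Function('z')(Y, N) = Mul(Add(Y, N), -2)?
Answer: Add(Rational(-1, 195111), Mul(Rational(58, 195111), Pow(58, Rational(1, 2)))) ≈ 0.0022588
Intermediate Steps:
Function('z')(Y, N) = Add(Mul(-2, N), Mul(-2, Y)) (Function('z')(Y, N) = Mul(Add(N, Y), -2) = Add(Mul(-2, N), Mul(-2, Y)))
A = Rational(650, 3) (A = Mul(Rational(-1, 3), -650) = Rational(650, 3) ≈ 216.67)
Function('G')(K) = Pow(K, Rational(3, 2)) (Function('G')(K) = Mul(K, Pow(K, Rational(1, 2))) = Pow(K, Rational(3, 2)))
Function('I')(t) = 1
Pow(Add(Function('G')(Function('z')(0, -29)), Function('I')(A)), -1) = Pow(Add(Pow(Add(Mul(-2, -29), Mul(-2, 0)), Rational(3, 2)), 1), -1) = Pow(Add(Pow(Add(58, 0), Rational(3, 2)), 1), -1) = Pow(Add(Pow(58, Rational(3, 2)), 1), -1) = Pow(Add(Mul(58, Pow(58, Rational(1, 2))), 1), -1) = Pow(Add(1, Mul(58, Pow(58, Rational(1, 2)))), -1)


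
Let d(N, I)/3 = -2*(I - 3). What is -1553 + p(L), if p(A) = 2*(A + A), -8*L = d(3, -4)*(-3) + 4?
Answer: -1492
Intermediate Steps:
d(N, I) = 18 - 6*I (d(N, I) = 3*(-2*(I - 3)) = 3*(-2*(-3 + I)) = 3*(6 - 2*I) = 18 - 6*I)
L = 61/4 (L = -((18 - 6*(-4))*(-3) + 4)/8 = -((18 + 24)*(-3) + 4)/8 = -(42*(-3) + 4)/8 = -(-126 + 4)/8 = -1/8*(-122) = 61/4 ≈ 15.250)
p(A) = 4*A (p(A) = 2*(2*A) = 4*A)
-1553 + p(L) = -1553 + 4*(61/4) = -1553 + 61 = -1492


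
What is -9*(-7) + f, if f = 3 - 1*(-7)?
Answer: 73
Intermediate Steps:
f = 10 (f = 3 + 7 = 10)
-9*(-7) + f = -9*(-7) + 10 = 63 + 10 = 73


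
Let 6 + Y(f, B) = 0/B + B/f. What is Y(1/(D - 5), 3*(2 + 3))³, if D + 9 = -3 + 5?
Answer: -6434856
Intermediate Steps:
D = -7 (D = -9 + (-3 + 5) = -9 + 2 = -7)
Y(f, B) = -6 + B/f (Y(f, B) = -6 + (0/B + B/f) = -6 + (0 + B/f) = -6 + B/f)
Y(1/(D - 5), 3*(2 + 3))³ = (-6 + (3*(2 + 3))/(1/(-7 - 5)))³ = (-6 + (3*5)/(1/(-12)))³ = (-6 + 15/(-1/12))³ = (-6 + 15*(-12))³ = (-6 - 180)³ = (-186)³ = -6434856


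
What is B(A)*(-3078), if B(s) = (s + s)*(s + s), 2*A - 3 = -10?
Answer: -150822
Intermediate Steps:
A = -7/2 (A = 3/2 + (1/2)*(-10) = 3/2 - 5 = -7/2 ≈ -3.5000)
B(s) = 4*s**2 (B(s) = (2*s)*(2*s) = 4*s**2)
B(A)*(-3078) = (4*(-7/2)**2)*(-3078) = (4*(49/4))*(-3078) = 49*(-3078) = -150822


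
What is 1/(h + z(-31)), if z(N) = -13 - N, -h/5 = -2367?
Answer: 1/11853 ≈ 8.4367e-5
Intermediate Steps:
h = 11835 (h = -5*(-2367) = 11835)
1/(h + z(-31)) = 1/(11835 + (-13 - 1*(-31))) = 1/(11835 + (-13 + 31)) = 1/(11835 + 18) = 1/11853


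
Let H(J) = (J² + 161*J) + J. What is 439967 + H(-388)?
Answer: 527655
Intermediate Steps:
H(J) = J² + 162*J
439967 + H(-388) = 439967 - 388*(162 - 388) = 439967 - 388*(-226) = 439967 + 87688 = 527655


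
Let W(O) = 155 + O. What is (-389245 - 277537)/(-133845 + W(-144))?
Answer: 333391/66917 ≈ 4.9822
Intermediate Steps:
(-389245 - 277537)/(-133845 + W(-144)) = (-389245 - 277537)/(-133845 + (155 - 144)) = -666782/(-133845 + 11) = -666782/(-133834) = -666782*(-1/133834) = 333391/66917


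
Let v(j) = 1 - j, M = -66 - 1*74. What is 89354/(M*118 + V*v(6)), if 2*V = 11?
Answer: -178708/33095 ≈ -5.3998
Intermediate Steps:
M = -140 (M = -66 - 74 = -140)
V = 11/2 (V = (1/2)*11 = 11/2 ≈ 5.5000)
89354/(M*118 + V*v(6)) = 89354/(-140*118 + 11*(1 - 1*6)/2) = 89354/(-16520 + 11*(1 - 6)/2) = 89354/(-16520 + (11/2)*(-5)) = 89354/(-16520 - 55/2) = 89354/(-33095/2) = 89354*(-2/33095) = -178708/33095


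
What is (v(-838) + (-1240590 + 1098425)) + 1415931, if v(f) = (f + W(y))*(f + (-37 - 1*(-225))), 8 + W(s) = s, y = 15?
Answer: 1813916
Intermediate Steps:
W(s) = -8 + s
v(f) = (7 + f)*(188 + f) (v(f) = (f + (-8 + 15))*(f + (-37 - 1*(-225))) = (f + 7)*(f + (-37 + 225)) = (7 + f)*(f + 188) = (7 + f)*(188 + f))
(v(-838) + (-1240590 + 1098425)) + 1415931 = ((1316 + (-838)² + 195*(-838)) + (-1240590 + 1098425)) + 1415931 = ((1316 + 702244 - 163410) - 142165) + 1415931 = (540150 - 142165) + 1415931 = 397985 + 1415931 = 1813916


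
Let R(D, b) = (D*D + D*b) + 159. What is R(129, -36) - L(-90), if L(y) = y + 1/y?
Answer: 1102141/90 ≈ 12246.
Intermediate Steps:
R(D, b) = 159 + D² + D*b (R(D, b) = (D² + D*b) + 159 = 159 + D² + D*b)
R(129, -36) - L(-90) = (159 + 129² + 129*(-36)) - (-90 + 1/(-90)) = (159 + 16641 - 4644) - (-90 - 1/90) = 12156 - 1*(-8101/90) = 12156 + 8101/90 = 1102141/90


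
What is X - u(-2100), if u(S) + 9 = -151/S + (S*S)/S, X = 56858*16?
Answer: 1914857549/2100 ≈ 9.1184e+5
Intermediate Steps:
X = 909728
u(S) = -9 + S - 151/S (u(S) = -9 + (-151/S + (S*S)/S) = -9 + (-151/S + S²/S) = -9 + (-151/S + S) = -9 + (S - 151/S) = -9 + S - 151/S)
X - u(-2100) = 909728 - (-9 - 2100 - 151/(-2100)) = 909728 - (-9 - 2100 - 151*(-1/2100)) = 909728 - (-9 - 2100 + 151/2100) = 909728 - 1*(-4428749/2100) = 909728 + 4428749/2100 = 1914857549/2100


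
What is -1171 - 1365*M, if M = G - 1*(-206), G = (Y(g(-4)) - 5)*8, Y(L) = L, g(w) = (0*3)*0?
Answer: -227761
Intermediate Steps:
g(w) = 0 (g(w) = 0*0 = 0)
G = -40 (G = (0 - 5)*8 = -5*8 = -40)
M = 166 (M = -40 - 1*(-206) = -40 + 206 = 166)
-1171 - 1365*M = -1171 - 1365*166 = -1171 - 226590 = -227761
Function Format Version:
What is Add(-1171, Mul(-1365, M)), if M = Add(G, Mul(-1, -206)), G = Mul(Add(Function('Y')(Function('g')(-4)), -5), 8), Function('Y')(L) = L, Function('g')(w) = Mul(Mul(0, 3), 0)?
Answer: -227761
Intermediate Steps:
Function('g')(w) = 0 (Function('g')(w) = Mul(0, 0) = 0)
G = -40 (G = Mul(Add(0, -5), 8) = Mul(-5, 8) = -40)
M = 166 (M = Add(-40, Mul(-1, -206)) = Add(-40, 206) = 166)
Add(-1171, Mul(-1365, M)) = Add(-1171, Mul(-1365, 166)) = Add(-1171, -226590) = -227761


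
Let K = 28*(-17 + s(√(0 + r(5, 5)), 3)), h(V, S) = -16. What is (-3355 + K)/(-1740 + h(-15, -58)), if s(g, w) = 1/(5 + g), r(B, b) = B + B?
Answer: 11465/5268 + 7*√10/6585 ≈ 2.1797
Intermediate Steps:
r(B, b) = 2*B
K = -476 + 28/(5 + √10) (K = 28*(-17 + 1/(5 + √(0 + 2*5))) = 28*(-17 + 1/(5 + √(0 + 10))) = 28*(-17 + 1/(5 + √10)) = -476 + 28/(5 + √10) ≈ -472.57)
(-3355 + K)/(-1740 + h(-15, -58)) = (-3355 + (-1400/3 - 28*√10/15))/(-1740 - 16) = (-11465/3 - 28*√10/15)/(-1756) = (-11465/3 - 28*√10/15)*(-1/1756) = 11465/5268 + 7*√10/6585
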